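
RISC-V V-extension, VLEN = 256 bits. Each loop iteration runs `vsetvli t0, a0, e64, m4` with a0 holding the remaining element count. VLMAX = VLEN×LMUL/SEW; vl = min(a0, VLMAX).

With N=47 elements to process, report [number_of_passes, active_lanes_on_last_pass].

lanes per group: 256·4/64 = 16
N=47: ⌈47/16⌉ = 3 iters; last vl = 47 − 2×16 = 15

[iterations, last_vl] = [3, 15]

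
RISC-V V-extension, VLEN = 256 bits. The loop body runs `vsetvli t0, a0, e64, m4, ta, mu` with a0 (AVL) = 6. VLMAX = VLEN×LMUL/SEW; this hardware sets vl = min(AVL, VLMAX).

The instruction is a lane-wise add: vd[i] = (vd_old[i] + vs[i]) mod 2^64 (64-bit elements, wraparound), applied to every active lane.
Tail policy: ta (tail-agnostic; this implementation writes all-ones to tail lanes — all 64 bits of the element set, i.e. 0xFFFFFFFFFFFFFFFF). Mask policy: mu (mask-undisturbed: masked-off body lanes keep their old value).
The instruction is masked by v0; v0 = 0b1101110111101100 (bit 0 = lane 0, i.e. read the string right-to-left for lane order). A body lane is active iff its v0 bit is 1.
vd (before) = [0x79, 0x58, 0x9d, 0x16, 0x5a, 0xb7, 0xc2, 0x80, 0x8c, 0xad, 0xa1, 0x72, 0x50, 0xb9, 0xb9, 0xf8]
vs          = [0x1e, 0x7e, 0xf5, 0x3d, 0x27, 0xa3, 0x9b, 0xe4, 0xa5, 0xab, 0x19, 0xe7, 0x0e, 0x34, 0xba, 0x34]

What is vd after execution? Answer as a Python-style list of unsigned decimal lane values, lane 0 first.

lanes per group: 256·4/64 = 16
AVL=6 ≤ VLMAX=16, so vl = 6
  i=0: mask-off/keep → 121
  i=1: mask-off/keep → 88
  i=2: add(0x9d,0xf5) → 402
  i=3: add(0x16,0x3d) → 83
  i=4: mask-off/keep → 90
  i=5: add(0xb7,0xa3) → 346
  i=6: tail/ones → 18446744073709551615
  i=7: tail/ones → 18446744073709551615
  i=8: tail/ones → 18446744073709551615
  i=9: tail/ones → 18446744073709551615
  i=10: tail/ones → 18446744073709551615
  i=11: tail/ones → 18446744073709551615
  i=12: tail/ones → 18446744073709551615
  i=13: tail/ones → 18446744073709551615
  i=14: tail/ones → 18446744073709551615
  i=15: tail/ones → 18446744073709551615

vd = [121, 88, 402, 83, 90, 346, 18446744073709551615, 18446744073709551615, 18446744073709551615, 18446744073709551615, 18446744073709551615, 18446744073709551615, 18446744073709551615, 18446744073709551615, 18446744073709551615, 18446744073709551615]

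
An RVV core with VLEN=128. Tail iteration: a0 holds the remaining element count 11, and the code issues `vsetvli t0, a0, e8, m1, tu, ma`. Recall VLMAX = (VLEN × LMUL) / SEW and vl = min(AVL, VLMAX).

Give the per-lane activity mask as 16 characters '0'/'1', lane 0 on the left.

lanes per group: 128·1/8 = 16
vl ← min(11, 16) = 11
bits (lane 0 leftmost): 1111111111100000

predicate = 1111111111100000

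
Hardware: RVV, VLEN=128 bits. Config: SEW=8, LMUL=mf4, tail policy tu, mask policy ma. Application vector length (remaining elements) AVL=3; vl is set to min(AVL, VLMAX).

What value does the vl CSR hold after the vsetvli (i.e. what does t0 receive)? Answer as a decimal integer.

vl = 3

VLMAX = VLEN×LMUL/SEW = 128×1/4/8 = 4
AVL=3 ≤ VLMAX=4, so vl = 3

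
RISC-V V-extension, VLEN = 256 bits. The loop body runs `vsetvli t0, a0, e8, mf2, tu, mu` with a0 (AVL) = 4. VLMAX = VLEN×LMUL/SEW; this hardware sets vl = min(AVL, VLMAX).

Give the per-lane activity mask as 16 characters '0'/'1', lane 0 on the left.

predicate = 1111000000000000

lanes per group: 256·1/2/8 = 16
AVL=4 ≤ VLMAX=16, so vl = 4
bits (lane 0 leftmost): 1111000000000000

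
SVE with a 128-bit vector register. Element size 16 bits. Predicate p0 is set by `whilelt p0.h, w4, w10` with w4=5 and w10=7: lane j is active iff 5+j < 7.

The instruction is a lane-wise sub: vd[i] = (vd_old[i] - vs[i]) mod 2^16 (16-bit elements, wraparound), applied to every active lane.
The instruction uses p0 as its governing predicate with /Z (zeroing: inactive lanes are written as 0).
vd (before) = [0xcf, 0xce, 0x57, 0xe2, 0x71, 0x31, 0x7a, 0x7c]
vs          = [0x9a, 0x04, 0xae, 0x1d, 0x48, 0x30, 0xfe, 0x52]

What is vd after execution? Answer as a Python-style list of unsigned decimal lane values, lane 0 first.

vd = [53, 202, 0, 0, 0, 0, 0, 0]

lane count: 128 div 16 = 8
active while 5+j < 7, i.e. j ∈ [0,2) capped at 8 ⇒ 2
  i=0: sub(0xcf,0x9a) → 53
  i=1: sub(0xce,0x04) → 202
  i=2: tail/zero → 0
  i=3: tail/zero → 0
  i=4: tail/zero → 0
  i=5: tail/zero → 0
  i=6: tail/zero → 0
  i=7: tail/zero → 0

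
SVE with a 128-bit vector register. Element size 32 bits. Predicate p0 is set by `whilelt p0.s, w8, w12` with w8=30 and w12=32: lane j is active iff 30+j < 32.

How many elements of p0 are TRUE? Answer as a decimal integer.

vl = 2

register lanes = 128/32 = 4
p0[j] = (30+j < 32); true for j=0..1 → 2 lanes set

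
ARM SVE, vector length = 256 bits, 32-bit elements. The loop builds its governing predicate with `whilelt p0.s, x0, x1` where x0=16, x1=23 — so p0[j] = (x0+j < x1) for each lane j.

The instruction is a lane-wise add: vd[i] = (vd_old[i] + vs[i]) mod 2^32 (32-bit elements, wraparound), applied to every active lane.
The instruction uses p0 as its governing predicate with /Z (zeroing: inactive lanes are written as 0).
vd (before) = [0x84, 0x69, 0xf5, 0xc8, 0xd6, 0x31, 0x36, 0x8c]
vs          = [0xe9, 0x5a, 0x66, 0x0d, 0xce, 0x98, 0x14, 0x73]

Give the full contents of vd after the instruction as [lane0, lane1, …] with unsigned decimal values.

256-bit reg / 32-bit elem → 8 lanes
active while 16+j < 23, i.e. j ∈ [0,7) capped at 8 ⇒ 7
vd[0] add(0x84,0xe9) -> 0x16d
vd[1] add(0x69,0x5a) -> 0xc3
vd[2] add(0xf5,0x66) -> 0x15b
vd[3] add(0xc8,0x0d) -> 0xd5
vd[4] add(0xd6,0xce) -> 0x1a4
vd[5] add(0x31,0x98) -> 0xc9
vd[6] add(0x36,0x14) -> 0x4a
vd[7] tail/zero -> 0x00

vd = [365, 195, 347, 213, 420, 201, 74, 0]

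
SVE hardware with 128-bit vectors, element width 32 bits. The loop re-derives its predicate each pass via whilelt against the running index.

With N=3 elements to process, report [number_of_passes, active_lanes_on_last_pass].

[iterations, last_vl] = [1, 3]

128-bit reg / 32-bit elem → 4 lanes
N=3: ⌈3/4⌉ = 1 iters; last vl = 3 − 0×4 = 3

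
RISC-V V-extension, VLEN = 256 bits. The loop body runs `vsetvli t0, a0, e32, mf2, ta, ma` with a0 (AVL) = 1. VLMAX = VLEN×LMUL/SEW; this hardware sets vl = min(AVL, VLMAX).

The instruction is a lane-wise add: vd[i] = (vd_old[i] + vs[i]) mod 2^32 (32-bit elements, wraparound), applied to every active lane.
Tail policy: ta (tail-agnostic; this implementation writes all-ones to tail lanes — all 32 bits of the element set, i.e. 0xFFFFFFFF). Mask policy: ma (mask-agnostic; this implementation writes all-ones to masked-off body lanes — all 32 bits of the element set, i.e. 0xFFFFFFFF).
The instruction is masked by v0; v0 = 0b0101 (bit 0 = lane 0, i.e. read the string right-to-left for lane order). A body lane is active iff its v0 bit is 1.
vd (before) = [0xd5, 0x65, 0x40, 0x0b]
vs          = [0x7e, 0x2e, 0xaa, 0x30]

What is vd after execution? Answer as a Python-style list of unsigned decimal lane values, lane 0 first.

vd = [339, 4294967295, 4294967295, 4294967295]

lanes per group: 256·1/2/32 = 4
vl = min(AVL, VLMAX) = min(1, 4) = 1
lane  0: add(0xd5,0x7e) ⇒ 0x153
lane  1: tail/ones ⇒ 0xffffffff
lane  2: tail/ones ⇒ 0xffffffff
lane  3: tail/ones ⇒ 0xffffffff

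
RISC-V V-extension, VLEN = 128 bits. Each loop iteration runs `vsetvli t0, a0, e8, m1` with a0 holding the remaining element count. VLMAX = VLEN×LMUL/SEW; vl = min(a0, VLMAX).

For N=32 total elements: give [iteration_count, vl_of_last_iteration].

VLMAX = VLEN×LMUL/SEW = 128×1/8 = 16
32 elements at 16/iter → 2 passes, remainder 16 on the last

[iterations, last_vl] = [2, 16]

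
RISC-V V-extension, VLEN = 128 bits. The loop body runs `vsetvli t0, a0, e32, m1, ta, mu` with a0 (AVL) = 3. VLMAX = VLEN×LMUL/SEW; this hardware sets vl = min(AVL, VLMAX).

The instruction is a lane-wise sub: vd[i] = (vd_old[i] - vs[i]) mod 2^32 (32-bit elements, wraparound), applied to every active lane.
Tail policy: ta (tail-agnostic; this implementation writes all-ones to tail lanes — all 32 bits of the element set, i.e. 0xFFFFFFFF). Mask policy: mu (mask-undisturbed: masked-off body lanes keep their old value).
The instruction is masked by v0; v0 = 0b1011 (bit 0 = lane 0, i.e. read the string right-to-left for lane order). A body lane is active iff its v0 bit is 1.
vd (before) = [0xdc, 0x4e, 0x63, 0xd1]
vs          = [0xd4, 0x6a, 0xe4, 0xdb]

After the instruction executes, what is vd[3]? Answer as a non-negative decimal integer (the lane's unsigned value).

VLMAX = (128 × 1) / 32 = 4 lanes
vl = min(AVL, VLMAX) = min(3, 4) = 3
lane  0: sub(0xdc,0xd4) ⇒ 0x08
lane  1: sub(0x4e,0x6a) ⇒ 0xffffffe4
lane  2: mask-off/keep ⇒ 0x63
lane  3: tail/ones ⇒ 0xffffffff

vd[3] = 4294967295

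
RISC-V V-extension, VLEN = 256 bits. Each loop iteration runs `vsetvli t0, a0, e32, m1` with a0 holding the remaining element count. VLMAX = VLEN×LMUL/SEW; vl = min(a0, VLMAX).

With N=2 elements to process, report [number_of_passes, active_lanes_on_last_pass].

VLMAX = VLEN×LMUL/SEW = 256×1/32 = 8
iterations = ceil(2/8) = 1; final-pass vl = 2

[iterations, last_vl] = [1, 2]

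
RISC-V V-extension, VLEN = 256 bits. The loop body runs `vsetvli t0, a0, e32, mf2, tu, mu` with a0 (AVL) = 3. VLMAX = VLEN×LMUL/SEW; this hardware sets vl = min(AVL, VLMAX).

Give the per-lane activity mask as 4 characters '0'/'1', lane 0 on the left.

predicate = 1110

lanes per group: 256·1/2/32 = 4
AVL=3 ≤ VLMAX=4, so vl = 3
bits (lane 0 leftmost): 1110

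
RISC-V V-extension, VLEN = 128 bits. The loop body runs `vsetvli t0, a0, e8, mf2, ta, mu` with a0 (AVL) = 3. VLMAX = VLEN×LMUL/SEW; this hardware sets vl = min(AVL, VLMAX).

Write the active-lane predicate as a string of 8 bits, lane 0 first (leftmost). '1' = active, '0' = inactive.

lanes per group: 128·1/2/8 = 8
vl = min(AVL, VLMAX) = min(3, 8) = 3
bits (lane 0 leftmost): 11100000

predicate = 11100000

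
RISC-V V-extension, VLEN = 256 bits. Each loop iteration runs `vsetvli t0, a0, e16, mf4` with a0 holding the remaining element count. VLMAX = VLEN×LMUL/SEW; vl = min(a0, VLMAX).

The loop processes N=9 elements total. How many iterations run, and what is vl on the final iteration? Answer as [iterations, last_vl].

[iterations, last_vl] = [3, 1]

VLMAX = VLEN×LMUL/SEW = 256×1/4/16 = 4
N=9: ⌈9/4⌉ = 3 iters; last vl = 9 − 2×4 = 1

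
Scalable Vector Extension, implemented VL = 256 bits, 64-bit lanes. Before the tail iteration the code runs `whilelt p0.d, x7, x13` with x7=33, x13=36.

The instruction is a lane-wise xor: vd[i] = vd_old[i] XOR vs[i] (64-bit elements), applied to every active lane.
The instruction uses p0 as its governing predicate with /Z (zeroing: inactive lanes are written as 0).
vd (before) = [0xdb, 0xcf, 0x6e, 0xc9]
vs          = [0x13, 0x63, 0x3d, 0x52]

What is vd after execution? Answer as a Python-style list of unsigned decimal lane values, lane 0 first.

vd = [200, 172, 83, 0]

256-bit reg / 64-bit elem → 4 lanes
active while 33+j < 36, i.e. j ∈ [0,3) capped at 4 ⇒ 3
  i=0: xor(0xdb,0x13) → 200
  i=1: xor(0xcf,0x63) → 172
  i=2: xor(0x6e,0x3d) → 83
  i=3: tail/zero → 0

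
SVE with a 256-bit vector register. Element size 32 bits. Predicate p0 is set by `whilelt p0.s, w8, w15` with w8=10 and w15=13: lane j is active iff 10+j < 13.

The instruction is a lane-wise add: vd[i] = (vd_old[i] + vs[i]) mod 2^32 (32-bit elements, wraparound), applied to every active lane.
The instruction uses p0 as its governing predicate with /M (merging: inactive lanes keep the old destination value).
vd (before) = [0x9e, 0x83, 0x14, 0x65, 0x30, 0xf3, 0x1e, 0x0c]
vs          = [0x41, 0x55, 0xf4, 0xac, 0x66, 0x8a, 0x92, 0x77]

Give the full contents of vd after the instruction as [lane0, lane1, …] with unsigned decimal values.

lane count: 256 div 32 = 8
p0[j] = (10+j < 13); true for j=0..2 → 3 lanes set
vd[0] add(0x9e,0x41) -> 0xdf
vd[1] add(0x83,0x55) -> 0xd8
vd[2] add(0x14,0xf4) -> 0x108
vd[3] tail/keep -> 0x65
vd[4] tail/keep -> 0x30
vd[5] tail/keep -> 0xf3
vd[6] tail/keep -> 0x1e
vd[7] tail/keep -> 0x0c

vd = [223, 216, 264, 101, 48, 243, 30, 12]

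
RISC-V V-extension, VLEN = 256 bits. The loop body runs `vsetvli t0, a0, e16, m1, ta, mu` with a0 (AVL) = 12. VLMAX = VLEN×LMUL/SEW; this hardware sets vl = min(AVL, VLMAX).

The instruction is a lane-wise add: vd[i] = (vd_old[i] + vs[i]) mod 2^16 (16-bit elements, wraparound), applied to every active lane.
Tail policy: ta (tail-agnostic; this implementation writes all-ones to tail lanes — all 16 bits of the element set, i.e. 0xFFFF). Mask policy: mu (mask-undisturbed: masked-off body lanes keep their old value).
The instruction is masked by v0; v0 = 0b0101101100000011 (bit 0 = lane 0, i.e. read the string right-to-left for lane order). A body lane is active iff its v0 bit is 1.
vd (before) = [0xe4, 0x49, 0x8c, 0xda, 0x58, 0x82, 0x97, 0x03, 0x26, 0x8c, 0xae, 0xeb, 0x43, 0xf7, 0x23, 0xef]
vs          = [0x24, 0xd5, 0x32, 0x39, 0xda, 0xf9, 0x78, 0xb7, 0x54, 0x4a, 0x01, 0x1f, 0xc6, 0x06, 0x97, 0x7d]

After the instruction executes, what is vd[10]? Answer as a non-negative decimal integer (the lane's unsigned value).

VLMAX = VLEN×LMUL/SEW = 256×1/16 = 16
AVL=12 ≤ VLMAX=16, so vl = 12
[0] add(0xe4,0x24) = 0x108
[1] add(0x49,0xd5) = 0x11e
[2] mask-off/keep = 0x8c
[3] mask-off/keep = 0xda
[4] mask-off/keep = 0x58
[5] mask-off/keep = 0x82
[6] mask-off/keep = 0x97
[7] mask-off/keep = 0x03
[8] add(0x26,0x54) = 0x7a
[9] add(0x8c,0x4a) = 0xd6
[10] mask-off/keep = 0xae
[11] add(0xeb,0x1f) = 0x10a
[12] tail/ones = 0xffff
[13] tail/ones = 0xffff
[14] tail/ones = 0xffff
[15] tail/ones = 0xffff

vd[10] = 174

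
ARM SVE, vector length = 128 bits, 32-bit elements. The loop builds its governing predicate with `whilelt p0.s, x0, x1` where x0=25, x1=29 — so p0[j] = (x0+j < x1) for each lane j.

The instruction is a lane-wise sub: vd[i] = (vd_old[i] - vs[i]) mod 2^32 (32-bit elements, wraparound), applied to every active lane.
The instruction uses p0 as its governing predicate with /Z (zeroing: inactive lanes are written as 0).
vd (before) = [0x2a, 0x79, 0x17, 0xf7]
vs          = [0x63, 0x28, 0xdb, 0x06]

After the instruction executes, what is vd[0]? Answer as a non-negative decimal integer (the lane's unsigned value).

register lanes = 128/32 = 4
whilelt: lane j active iff 25+j < 29 → j < 4 → 4 active
lane  0: sub(0x2a,0x63) ⇒ 0xffffffc7
lane  1: sub(0x79,0x28) ⇒ 0x51
lane  2: sub(0x17,0xdb) ⇒ 0xffffff3c
lane  3: sub(0xf7,0x06) ⇒ 0xf1

vd[0] = 4294967239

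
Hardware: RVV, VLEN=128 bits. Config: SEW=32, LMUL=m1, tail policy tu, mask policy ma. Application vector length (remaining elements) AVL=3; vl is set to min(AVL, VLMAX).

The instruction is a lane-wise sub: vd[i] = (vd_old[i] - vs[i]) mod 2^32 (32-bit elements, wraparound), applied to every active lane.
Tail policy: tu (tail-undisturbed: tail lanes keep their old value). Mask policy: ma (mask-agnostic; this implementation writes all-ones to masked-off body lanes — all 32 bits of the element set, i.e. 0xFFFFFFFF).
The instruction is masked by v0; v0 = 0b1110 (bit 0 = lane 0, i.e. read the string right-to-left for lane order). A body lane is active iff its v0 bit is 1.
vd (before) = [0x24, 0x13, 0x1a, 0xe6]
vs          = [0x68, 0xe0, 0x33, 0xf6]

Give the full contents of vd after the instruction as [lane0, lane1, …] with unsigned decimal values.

VLMAX = VLEN×LMUL/SEW = 128×1/32 = 4
AVL=3 ≤ VLMAX=4, so vl = 3
lane  0: mask-off/ones ⇒ 0xffffffff
lane  1: sub(0x13,0xe0) ⇒ 0xffffff33
lane  2: sub(0x1a,0x33) ⇒ 0xffffffe7
lane  3: tail/keep ⇒ 0xe6

vd = [4294967295, 4294967091, 4294967271, 230]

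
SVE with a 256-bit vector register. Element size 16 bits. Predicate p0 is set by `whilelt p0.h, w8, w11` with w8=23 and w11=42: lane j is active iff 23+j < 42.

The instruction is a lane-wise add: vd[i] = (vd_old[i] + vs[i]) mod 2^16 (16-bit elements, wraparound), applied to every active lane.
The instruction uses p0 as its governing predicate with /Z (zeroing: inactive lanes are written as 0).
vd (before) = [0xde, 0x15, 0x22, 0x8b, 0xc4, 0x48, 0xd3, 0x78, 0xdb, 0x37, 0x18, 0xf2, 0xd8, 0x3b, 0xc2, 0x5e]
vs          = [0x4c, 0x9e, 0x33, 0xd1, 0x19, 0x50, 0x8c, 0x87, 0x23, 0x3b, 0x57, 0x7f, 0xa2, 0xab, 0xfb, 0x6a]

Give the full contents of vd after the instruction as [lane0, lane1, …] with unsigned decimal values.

lane count: 256 div 16 = 16
active while 23+j < 42, i.e. j ∈ [0,19) capped at 16 ⇒ 16
  i=0: add(0xde,0x4c) → 298
  i=1: add(0x15,0x9e) → 179
  i=2: add(0x22,0x33) → 85
  i=3: add(0x8b,0xd1) → 348
  i=4: add(0xc4,0x19) → 221
  i=5: add(0x48,0x50) → 152
  i=6: add(0xd3,0x8c) → 351
  i=7: add(0x78,0x87) → 255
  i=8: add(0xdb,0x23) → 254
  i=9: add(0x37,0x3b) → 114
  i=10: add(0x18,0x57) → 111
  i=11: add(0xf2,0x7f) → 369
  i=12: add(0xd8,0xa2) → 378
  i=13: add(0x3b,0xab) → 230
  i=14: add(0xc2,0xfb) → 445
  i=15: add(0x5e,0x6a) → 200

vd = [298, 179, 85, 348, 221, 152, 351, 255, 254, 114, 111, 369, 378, 230, 445, 200]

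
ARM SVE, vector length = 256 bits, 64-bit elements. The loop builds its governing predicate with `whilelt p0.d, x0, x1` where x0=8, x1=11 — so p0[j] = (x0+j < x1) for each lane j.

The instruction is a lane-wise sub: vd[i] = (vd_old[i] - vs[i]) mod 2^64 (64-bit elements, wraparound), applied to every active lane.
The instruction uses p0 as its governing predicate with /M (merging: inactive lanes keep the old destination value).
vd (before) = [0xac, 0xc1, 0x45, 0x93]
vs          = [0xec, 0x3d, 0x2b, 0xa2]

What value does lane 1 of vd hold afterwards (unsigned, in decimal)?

vd[1] = 132

256-bit reg / 64-bit elem → 4 lanes
whilelt: lane j active iff 8+j < 11 → j < 3 → 3 active
  i=0: sub(0xac,0xec) → 18446744073709551552
  i=1: sub(0xc1,0x3d) → 132
  i=2: sub(0x45,0x2b) → 26
  i=3: tail/keep → 147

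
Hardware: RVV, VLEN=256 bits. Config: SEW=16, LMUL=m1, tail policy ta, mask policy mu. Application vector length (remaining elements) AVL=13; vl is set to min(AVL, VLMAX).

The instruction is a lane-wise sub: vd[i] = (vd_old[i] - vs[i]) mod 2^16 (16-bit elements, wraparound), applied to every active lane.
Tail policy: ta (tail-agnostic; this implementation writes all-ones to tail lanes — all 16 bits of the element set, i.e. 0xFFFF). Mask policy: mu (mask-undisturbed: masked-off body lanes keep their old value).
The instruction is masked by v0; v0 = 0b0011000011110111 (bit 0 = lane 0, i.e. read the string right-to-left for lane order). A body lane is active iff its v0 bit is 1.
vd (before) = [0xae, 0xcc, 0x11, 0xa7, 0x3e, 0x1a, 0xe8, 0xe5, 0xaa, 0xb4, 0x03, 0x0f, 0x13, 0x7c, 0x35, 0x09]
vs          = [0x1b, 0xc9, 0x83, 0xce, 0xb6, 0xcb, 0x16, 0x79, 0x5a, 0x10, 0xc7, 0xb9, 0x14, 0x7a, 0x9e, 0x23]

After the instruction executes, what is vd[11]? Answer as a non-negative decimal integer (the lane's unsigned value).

lanes per group: 256·1/16 = 16
vl = min(AVL, VLMAX) = min(13, 16) = 13
  i=0: sub(0xae,0x1b) → 147
  i=1: sub(0xcc,0xc9) → 3
  i=2: sub(0x11,0x83) → 65422
  i=3: mask-off/keep → 167
  i=4: sub(0x3e,0xb6) → 65416
  i=5: sub(0x1a,0xcb) → 65359
  i=6: sub(0xe8,0x16) → 210
  i=7: sub(0xe5,0x79) → 108
  i=8: mask-off/keep → 170
  i=9: mask-off/keep → 180
  i=10: mask-off/keep → 3
  i=11: mask-off/keep → 15
  i=12: sub(0x13,0x14) → 65535
  i=13: tail/ones → 65535
  i=14: tail/ones → 65535
  i=15: tail/ones → 65535

vd[11] = 15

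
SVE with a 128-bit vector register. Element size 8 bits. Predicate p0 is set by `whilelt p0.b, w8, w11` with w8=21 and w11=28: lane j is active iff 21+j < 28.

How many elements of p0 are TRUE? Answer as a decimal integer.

vl = 7

128-bit reg / 8-bit elem → 16 lanes
p0[j] = (21+j < 28); true for j=0..6 → 7 lanes set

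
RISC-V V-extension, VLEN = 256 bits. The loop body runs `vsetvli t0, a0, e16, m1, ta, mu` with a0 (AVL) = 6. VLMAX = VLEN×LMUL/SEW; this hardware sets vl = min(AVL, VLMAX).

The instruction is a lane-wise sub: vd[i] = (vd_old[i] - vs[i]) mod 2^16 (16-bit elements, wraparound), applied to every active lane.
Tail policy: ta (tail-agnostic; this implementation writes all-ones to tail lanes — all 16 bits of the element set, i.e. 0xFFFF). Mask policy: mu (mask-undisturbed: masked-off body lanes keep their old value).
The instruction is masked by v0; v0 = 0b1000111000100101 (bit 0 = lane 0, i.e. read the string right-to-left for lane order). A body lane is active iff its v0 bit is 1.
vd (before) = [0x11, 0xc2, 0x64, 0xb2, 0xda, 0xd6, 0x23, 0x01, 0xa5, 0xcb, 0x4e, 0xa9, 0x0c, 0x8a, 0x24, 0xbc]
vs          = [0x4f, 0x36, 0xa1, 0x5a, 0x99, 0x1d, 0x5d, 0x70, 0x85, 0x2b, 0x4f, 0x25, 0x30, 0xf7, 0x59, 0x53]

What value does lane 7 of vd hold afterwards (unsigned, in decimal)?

vd[7] = 65535

VLMAX = (256 × 1) / 16 = 16 lanes
AVL=6 ≤ VLMAX=16, so vl = 6
lane  0: sub(0x11,0x4f) ⇒ 0xffc2
lane  1: mask-off/keep ⇒ 0xc2
lane  2: sub(0x64,0xa1) ⇒ 0xffc3
lane  3: mask-off/keep ⇒ 0xb2
lane  4: mask-off/keep ⇒ 0xda
lane  5: sub(0xd6,0x1d) ⇒ 0xb9
lane  6: tail/ones ⇒ 0xffff
lane  7: tail/ones ⇒ 0xffff
lane  8: tail/ones ⇒ 0xffff
lane  9: tail/ones ⇒ 0xffff
lane 10: tail/ones ⇒ 0xffff
lane 11: tail/ones ⇒ 0xffff
lane 12: tail/ones ⇒ 0xffff
lane 13: tail/ones ⇒ 0xffff
lane 14: tail/ones ⇒ 0xffff
lane 15: tail/ones ⇒ 0xffff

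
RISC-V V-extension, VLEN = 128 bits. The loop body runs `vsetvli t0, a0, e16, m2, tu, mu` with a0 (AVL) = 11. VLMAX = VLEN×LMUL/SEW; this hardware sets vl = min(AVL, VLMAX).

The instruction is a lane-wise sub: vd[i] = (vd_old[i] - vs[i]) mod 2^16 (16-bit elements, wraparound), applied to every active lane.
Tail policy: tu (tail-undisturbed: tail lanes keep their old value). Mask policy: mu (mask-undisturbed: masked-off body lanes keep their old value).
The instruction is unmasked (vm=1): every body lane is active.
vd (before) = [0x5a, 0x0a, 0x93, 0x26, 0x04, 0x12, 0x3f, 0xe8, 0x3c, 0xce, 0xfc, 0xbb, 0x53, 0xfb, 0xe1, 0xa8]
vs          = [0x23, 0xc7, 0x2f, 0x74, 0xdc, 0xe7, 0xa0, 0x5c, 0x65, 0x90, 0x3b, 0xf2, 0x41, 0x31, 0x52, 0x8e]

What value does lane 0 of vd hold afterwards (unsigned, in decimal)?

vd[0] = 55

lanes per group: 128·2/16 = 16
vl = min(AVL, VLMAX) = min(11, 16) = 11
  i=0: sub(0x5a,0x23) → 55
  i=1: sub(0x0a,0xc7) → 65347
  i=2: sub(0x93,0x2f) → 100
  i=3: sub(0x26,0x74) → 65458
  i=4: sub(0x04,0xdc) → 65320
  i=5: sub(0x12,0xe7) → 65323
  i=6: sub(0x3f,0xa0) → 65439
  i=7: sub(0xe8,0x5c) → 140
  i=8: sub(0x3c,0x65) → 65495
  i=9: sub(0xce,0x90) → 62
  i=10: sub(0xfc,0x3b) → 193
  i=11: tail/keep → 187
  i=12: tail/keep → 83
  i=13: tail/keep → 251
  i=14: tail/keep → 225
  i=15: tail/keep → 168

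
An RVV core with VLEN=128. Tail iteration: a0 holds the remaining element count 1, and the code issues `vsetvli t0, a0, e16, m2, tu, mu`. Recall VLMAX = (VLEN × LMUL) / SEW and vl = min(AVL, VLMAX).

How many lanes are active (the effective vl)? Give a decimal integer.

VLMAX = VLEN×LMUL/SEW = 128×2/16 = 16
AVL=1 ≤ VLMAX=16, so vl = 1

vl = 1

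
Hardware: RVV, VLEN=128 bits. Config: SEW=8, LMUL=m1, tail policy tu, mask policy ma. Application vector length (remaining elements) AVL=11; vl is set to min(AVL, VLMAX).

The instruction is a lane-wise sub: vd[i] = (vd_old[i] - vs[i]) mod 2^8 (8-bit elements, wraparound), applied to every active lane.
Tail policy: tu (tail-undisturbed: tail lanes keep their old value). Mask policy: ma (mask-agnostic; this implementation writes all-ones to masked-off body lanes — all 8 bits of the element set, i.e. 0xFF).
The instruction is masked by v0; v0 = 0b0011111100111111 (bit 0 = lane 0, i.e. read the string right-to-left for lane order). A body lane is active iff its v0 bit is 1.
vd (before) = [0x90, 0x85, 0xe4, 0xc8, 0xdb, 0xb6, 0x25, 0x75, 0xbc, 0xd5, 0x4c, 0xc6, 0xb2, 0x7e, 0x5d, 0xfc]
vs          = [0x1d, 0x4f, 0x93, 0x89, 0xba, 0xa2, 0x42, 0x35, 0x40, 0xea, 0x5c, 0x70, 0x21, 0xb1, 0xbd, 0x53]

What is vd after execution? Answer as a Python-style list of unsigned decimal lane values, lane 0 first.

vd = [115, 54, 81, 63, 33, 20, 255, 255, 124, 235, 240, 198, 178, 126, 93, 252]

VLMAX = VLEN×LMUL/SEW = 128×1/8 = 16
vl = min(AVL, VLMAX) = min(11, 16) = 11
lane  0: sub(0x90,0x1d) ⇒ 0x73
lane  1: sub(0x85,0x4f) ⇒ 0x36
lane  2: sub(0xe4,0x93) ⇒ 0x51
lane  3: sub(0xc8,0x89) ⇒ 0x3f
lane  4: sub(0xdb,0xba) ⇒ 0x21
lane  5: sub(0xb6,0xa2) ⇒ 0x14
lane  6: mask-off/ones ⇒ 0xff
lane  7: mask-off/ones ⇒ 0xff
lane  8: sub(0xbc,0x40) ⇒ 0x7c
lane  9: sub(0xd5,0xea) ⇒ 0xeb
lane 10: sub(0x4c,0x5c) ⇒ 0xf0
lane 11: tail/keep ⇒ 0xc6
lane 12: tail/keep ⇒ 0xb2
lane 13: tail/keep ⇒ 0x7e
lane 14: tail/keep ⇒ 0x5d
lane 15: tail/keep ⇒ 0xfc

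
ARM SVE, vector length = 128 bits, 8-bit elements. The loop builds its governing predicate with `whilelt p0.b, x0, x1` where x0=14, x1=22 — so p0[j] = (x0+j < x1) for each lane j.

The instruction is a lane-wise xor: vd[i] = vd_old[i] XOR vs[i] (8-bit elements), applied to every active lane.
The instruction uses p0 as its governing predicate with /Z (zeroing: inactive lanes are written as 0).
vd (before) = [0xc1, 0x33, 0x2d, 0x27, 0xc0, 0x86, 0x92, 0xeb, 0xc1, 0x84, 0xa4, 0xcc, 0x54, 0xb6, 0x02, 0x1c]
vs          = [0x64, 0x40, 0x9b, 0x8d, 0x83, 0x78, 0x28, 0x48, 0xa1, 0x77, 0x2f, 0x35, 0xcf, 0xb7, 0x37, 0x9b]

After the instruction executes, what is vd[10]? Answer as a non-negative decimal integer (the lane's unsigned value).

register lanes = 128/8 = 16
p0[j] = (14+j < 22); true for j=0..7 → 8 lanes set
lane  0: xor(0xc1,0x64) ⇒ 0xa5
lane  1: xor(0x33,0x40) ⇒ 0x73
lane  2: xor(0x2d,0x9b) ⇒ 0xb6
lane  3: xor(0x27,0x8d) ⇒ 0xaa
lane  4: xor(0xc0,0x83) ⇒ 0x43
lane  5: xor(0x86,0x78) ⇒ 0xfe
lane  6: xor(0x92,0x28) ⇒ 0xba
lane  7: xor(0xeb,0x48) ⇒ 0xa3
lane  8: tail/zero ⇒ 0x00
lane  9: tail/zero ⇒ 0x00
lane 10: tail/zero ⇒ 0x00
lane 11: tail/zero ⇒ 0x00
lane 12: tail/zero ⇒ 0x00
lane 13: tail/zero ⇒ 0x00
lane 14: tail/zero ⇒ 0x00
lane 15: tail/zero ⇒ 0x00

vd[10] = 0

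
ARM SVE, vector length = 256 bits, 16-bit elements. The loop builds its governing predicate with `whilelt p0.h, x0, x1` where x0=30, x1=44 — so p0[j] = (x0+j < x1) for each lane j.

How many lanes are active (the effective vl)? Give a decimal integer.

vl = 14

256-bit reg / 16-bit elem → 16 lanes
p0[j] = (30+j < 44); true for j=0..13 → 14 lanes set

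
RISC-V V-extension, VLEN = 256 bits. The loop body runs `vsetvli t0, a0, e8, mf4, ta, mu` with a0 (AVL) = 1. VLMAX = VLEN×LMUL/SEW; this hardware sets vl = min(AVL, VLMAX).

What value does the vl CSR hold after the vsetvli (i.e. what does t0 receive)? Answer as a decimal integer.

vl = 1

VLMAX = VLEN×LMUL/SEW = 256×1/4/8 = 8
vl = min(AVL, VLMAX) = min(1, 8) = 1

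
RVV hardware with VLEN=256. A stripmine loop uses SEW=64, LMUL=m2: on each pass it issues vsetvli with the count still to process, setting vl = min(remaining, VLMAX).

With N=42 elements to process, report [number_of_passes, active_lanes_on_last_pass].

lanes per group: 256·2/64 = 8
N=42: ⌈42/8⌉ = 6 iters; last vl = 42 − 5×8 = 2

[iterations, last_vl] = [6, 2]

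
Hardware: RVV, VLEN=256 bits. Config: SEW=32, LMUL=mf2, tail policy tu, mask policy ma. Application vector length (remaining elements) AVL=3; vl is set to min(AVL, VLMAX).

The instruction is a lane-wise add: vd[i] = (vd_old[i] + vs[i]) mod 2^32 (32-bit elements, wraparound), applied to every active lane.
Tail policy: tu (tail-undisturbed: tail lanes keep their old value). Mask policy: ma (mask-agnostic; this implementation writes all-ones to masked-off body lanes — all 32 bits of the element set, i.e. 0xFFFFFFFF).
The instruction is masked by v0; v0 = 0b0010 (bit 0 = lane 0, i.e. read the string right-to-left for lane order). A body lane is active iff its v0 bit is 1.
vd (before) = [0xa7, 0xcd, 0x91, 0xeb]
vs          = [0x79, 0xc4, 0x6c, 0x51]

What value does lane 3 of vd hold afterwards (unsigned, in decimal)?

VLMAX = VLEN×LMUL/SEW = 256×1/2/32 = 4
vl ← min(3, 4) = 3
vd[0] mask-off/ones -> 0xffffffff
vd[1] add(0xcd,0xc4) -> 0x191
vd[2] mask-off/ones -> 0xffffffff
vd[3] tail/keep -> 0xeb

vd[3] = 235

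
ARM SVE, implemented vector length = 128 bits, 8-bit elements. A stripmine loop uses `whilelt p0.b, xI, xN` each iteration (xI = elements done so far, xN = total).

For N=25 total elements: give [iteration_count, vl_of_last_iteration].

[iterations, last_vl] = [2, 9]

lane count: 128 div 8 = 16
N=25: ⌈25/16⌉ = 2 iters; last vl = 25 − 1×16 = 9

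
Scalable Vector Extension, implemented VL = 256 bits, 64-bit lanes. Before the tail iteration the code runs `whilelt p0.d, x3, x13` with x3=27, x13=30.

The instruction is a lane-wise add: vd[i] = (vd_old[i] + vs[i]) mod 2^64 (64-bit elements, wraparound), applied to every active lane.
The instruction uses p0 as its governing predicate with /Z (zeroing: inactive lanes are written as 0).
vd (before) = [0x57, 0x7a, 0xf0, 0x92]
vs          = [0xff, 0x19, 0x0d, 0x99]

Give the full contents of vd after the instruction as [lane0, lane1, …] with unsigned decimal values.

vd = [342, 147, 253, 0]

lane count: 256 div 64 = 4
p0[j] = (27+j < 30); true for j=0..2 → 3 lanes set
[0] add(0x57,0xff) = 0x156
[1] add(0x7a,0x19) = 0x93
[2] add(0xf0,0x0d) = 0xfd
[3] tail/zero = 0x00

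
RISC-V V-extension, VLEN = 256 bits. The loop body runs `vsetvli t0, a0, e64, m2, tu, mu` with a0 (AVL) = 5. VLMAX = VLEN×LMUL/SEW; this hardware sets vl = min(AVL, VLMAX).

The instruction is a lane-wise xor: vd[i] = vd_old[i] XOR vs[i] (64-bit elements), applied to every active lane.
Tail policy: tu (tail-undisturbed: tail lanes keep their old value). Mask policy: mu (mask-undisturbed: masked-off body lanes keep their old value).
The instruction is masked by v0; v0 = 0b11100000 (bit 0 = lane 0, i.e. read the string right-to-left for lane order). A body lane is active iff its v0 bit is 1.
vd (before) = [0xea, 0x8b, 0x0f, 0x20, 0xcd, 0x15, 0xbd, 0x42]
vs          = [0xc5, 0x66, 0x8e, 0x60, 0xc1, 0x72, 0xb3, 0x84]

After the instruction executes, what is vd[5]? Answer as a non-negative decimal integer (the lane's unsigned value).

VLMAX = (256 × 2) / 64 = 8 lanes
AVL=5 ≤ VLMAX=8, so vl = 5
lane  0: mask-off/keep ⇒ 0xea
lane  1: mask-off/keep ⇒ 0x8b
lane  2: mask-off/keep ⇒ 0x0f
lane  3: mask-off/keep ⇒ 0x20
lane  4: mask-off/keep ⇒ 0xcd
lane  5: tail/keep ⇒ 0x15
lane  6: tail/keep ⇒ 0xbd
lane  7: tail/keep ⇒ 0x42

vd[5] = 21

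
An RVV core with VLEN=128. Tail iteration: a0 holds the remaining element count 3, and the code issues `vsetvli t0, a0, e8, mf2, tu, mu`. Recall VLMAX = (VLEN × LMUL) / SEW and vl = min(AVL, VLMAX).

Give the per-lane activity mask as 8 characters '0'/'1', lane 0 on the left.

VLMAX = (128 × 1/2) / 8 = 8 lanes
vl = min(AVL, VLMAX) = min(3, 8) = 3
bits (lane 0 leftmost): 11100000

predicate = 11100000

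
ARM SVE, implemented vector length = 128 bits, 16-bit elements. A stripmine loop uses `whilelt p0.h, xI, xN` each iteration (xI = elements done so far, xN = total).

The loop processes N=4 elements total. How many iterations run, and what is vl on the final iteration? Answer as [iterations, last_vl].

[iterations, last_vl] = [1, 4]

lane count: 128 div 16 = 8
iterations = ceil(4/8) = 1; final-pass vl = 4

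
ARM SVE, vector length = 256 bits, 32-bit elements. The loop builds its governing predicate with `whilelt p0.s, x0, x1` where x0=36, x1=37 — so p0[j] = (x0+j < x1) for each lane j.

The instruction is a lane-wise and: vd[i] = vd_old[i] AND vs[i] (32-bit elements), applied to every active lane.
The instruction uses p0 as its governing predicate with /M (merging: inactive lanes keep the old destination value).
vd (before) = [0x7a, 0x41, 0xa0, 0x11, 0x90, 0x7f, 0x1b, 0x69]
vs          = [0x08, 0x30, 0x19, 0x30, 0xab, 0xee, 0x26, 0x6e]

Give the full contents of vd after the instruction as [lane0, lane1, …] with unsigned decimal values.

lane count: 256 div 32 = 8
p0[j] = (36+j < 37); true for j=0..0 → 1 lanes set
  i=0: and(0x7a,0x08) → 8
  i=1: tail/keep → 65
  i=2: tail/keep → 160
  i=3: tail/keep → 17
  i=4: tail/keep → 144
  i=5: tail/keep → 127
  i=6: tail/keep → 27
  i=7: tail/keep → 105

vd = [8, 65, 160, 17, 144, 127, 27, 105]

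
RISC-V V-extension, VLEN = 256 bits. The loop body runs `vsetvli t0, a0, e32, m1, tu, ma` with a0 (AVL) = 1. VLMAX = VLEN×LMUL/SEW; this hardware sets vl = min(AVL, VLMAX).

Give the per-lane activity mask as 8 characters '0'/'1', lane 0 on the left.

predicate = 10000000

VLMAX = (256 × 1) / 32 = 8 lanes
AVL=1 ≤ VLMAX=8, so vl = 1
bits (lane 0 leftmost): 10000000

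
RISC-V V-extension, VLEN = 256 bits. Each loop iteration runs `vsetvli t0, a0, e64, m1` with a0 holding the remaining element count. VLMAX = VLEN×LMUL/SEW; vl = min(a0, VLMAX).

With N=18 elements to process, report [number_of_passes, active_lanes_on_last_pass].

[iterations, last_vl] = [5, 2]

VLMAX = VLEN×LMUL/SEW = 256×1/64 = 4
18 elements at 4/iter → 5 passes, remainder 2 on the last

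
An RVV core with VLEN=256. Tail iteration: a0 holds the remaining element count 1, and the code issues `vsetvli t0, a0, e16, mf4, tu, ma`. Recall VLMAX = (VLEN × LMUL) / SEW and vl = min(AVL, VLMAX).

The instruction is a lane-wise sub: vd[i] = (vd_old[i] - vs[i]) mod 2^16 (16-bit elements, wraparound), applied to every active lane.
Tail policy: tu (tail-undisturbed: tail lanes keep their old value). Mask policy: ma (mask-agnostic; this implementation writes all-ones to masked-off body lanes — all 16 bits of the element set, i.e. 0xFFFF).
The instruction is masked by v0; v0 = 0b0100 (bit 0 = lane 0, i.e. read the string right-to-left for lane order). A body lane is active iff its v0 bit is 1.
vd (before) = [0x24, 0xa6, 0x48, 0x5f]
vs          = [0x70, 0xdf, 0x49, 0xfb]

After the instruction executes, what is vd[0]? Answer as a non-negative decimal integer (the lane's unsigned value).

lanes per group: 256·1/4/16 = 4
AVL=1 ≤ VLMAX=4, so vl = 1
vd[0] mask-off/ones -> 0xffff
vd[1] tail/keep -> 0xa6
vd[2] tail/keep -> 0x48
vd[3] tail/keep -> 0x5f

vd[0] = 65535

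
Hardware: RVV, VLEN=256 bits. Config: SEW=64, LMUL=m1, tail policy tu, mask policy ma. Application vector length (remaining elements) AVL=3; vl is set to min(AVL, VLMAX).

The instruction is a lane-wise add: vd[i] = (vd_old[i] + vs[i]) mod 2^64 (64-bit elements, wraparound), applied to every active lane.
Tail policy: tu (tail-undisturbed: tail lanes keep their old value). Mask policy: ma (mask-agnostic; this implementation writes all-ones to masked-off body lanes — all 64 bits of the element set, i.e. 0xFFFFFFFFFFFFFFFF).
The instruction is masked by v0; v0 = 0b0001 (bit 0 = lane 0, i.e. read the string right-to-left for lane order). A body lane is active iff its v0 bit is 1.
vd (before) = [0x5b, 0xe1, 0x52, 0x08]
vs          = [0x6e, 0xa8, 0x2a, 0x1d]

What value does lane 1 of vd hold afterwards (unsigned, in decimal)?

vd[1] = 18446744073709551615

lanes per group: 256·1/64 = 4
vl = min(AVL, VLMAX) = min(3, 4) = 3
lane  0: add(0x5b,0x6e) ⇒ 0xc9
lane  1: mask-off/ones ⇒ 0xffffffffffffffff
lane  2: mask-off/ones ⇒ 0xffffffffffffffff
lane  3: tail/keep ⇒ 0x08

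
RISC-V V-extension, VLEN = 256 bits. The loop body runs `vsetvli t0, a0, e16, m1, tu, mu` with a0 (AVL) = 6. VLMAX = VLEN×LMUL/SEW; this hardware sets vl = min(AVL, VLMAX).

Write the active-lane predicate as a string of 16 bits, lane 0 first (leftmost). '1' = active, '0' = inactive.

VLMAX = VLEN×LMUL/SEW = 256×1/16 = 16
AVL=6 ≤ VLMAX=16, so vl = 6
bits (lane 0 leftmost): 1111110000000000

predicate = 1111110000000000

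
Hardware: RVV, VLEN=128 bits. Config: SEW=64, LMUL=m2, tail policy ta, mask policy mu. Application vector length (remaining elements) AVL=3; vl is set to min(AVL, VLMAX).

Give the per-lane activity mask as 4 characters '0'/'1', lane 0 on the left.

predicate = 1110

VLMAX = (128 × 2) / 64 = 4 lanes
vl ← min(3, 4) = 3
bits (lane 0 leftmost): 1110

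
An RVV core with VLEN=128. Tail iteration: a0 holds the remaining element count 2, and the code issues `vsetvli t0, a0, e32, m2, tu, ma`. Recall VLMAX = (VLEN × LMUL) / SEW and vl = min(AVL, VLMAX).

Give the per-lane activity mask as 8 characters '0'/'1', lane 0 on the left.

VLMAX = VLEN×LMUL/SEW = 128×2/32 = 8
AVL=2 ≤ VLMAX=8, so vl = 2
bits (lane 0 leftmost): 11000000

predicate = 11000000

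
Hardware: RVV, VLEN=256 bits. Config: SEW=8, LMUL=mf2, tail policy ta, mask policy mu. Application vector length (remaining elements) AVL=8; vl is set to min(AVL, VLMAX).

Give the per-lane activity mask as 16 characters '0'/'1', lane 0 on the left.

predicate = 1111111100000000

VLMAX = (256 × 1/2) / 8 = 16 lanes
vl = min(AVL, VLMAX) = min(8, 16) = 8
bits (lane 0 leftmost): 1111111100000000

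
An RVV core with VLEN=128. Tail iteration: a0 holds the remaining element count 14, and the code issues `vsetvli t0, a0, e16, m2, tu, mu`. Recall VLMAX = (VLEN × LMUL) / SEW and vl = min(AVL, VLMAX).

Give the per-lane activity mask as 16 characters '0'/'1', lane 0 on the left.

predicate = 1111111111111100

VLMAX = VLEN×LMUL/SEW = 128×2/16 = 16
AVL=14 ≤ VLMAX=16, so vl = 14
bits (lane 0 leftmost): 1111111111111100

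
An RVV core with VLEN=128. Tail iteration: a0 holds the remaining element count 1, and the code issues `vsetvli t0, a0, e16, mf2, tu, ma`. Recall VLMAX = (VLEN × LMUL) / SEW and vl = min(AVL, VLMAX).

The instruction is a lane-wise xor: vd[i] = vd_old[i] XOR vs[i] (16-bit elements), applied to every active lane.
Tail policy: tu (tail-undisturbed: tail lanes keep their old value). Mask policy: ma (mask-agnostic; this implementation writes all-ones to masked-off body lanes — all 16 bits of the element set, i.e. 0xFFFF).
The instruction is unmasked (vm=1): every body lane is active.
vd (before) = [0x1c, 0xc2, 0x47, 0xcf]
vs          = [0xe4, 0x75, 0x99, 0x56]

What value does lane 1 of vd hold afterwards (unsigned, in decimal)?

vd[1] = 194

VLMAX = VLEN×LMUL/SEW = 128×1/2/16 = 4
vl ← min(1, 4) = 1
  i=0: xor(0x1c,0xe4) → 248
  i=1: tail/keep → 194
  i=2: tail/keep → 71
  i=3: tail/keep → 207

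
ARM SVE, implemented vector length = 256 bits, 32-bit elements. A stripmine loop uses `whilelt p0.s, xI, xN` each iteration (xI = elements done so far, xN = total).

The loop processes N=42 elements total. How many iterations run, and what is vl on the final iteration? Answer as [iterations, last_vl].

register lanes = 256/32 = 8
42 elements at 8/iter → 6 passes, remainder 2 on the last

[iterations, last_vl] = [6, 2]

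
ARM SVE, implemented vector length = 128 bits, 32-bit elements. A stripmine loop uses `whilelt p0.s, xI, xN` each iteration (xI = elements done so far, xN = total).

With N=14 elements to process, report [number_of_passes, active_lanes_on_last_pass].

[iterations, last_vl] = [4, 2]

register lanes = 128/32 = 4
14 elements at 4/iter → 4 passes, remainder 2 on the last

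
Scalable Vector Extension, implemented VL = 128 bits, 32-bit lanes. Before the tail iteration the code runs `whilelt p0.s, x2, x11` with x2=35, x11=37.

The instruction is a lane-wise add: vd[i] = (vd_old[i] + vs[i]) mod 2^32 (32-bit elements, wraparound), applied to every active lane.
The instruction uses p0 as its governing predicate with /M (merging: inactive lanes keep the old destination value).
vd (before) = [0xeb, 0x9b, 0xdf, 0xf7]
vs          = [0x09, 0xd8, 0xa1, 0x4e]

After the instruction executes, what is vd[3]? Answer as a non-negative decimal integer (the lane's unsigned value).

register lanes = 128/32 = 4
whilelt: lane j active iff 35+j < 37 → j < 2 → 2 active
[0] add(0xeb,0x09) = 0xf4
[1] add(0x9b,0xd8) = 0x173
[2] tail/keep = 0xdf
[3] tail/keep = 0xf7

vd[3] = 247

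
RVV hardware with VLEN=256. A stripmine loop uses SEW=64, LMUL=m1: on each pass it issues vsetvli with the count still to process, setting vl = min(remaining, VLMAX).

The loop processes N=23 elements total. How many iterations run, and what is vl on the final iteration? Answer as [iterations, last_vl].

[iterations, last_vl] = [6, 3]

lanes per group: 256·1/64 = 4
iterations = ceil(23/4) = 6; final-pass vl = 3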